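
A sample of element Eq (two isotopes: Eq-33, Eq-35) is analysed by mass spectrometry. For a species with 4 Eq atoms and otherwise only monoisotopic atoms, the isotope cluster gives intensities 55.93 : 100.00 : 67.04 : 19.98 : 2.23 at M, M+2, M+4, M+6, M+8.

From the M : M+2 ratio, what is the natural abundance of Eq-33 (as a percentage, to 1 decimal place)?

Let p = fractional abundance of Eq-33. I(M+2)/I(M) = [C(4,1)·p^3·(1−p)] / p^4 = 4·(1−p)/p = 100.00/55.93 = 1.7879
(1−p)/p = 1.7879/4 = 0.4470  ⇒  p = 1/(1 + 0.4470) = 0.6911
Eq-33: 69.1%, Eq-35: 30.9%.

69.1%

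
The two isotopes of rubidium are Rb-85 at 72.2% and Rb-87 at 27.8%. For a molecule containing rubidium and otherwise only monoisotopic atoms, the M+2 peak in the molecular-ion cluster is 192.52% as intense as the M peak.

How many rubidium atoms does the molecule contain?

With n Rb atoms, P(M+2)/P(M) = C(n,1)·p^(n−1)q / p^n = n·q/p = n · 0.278/0.722.
n = 1.9252 × 0.722/0.278 = 5.00 ≈ 5

5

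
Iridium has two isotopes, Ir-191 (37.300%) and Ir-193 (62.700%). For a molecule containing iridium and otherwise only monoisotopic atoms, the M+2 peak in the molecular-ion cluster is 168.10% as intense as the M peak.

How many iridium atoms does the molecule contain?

For n independent Ir atoms, I(M+2)/I(M) = n · (abundance Ir-193) / (abundance Ir-191) = n · 0.62700/0.37300.
n = 1.6810 × 0.37300/0.62700 = 1.00 ≈ 1

1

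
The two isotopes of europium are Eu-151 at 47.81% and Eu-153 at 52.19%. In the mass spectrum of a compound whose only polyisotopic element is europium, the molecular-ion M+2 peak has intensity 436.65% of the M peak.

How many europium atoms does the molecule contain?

The M+2/M ratio from n Eu atoms is n · q/p = n · 0.5219/0.4781.
n = 4.3665 × 0.4781/0.5219 = 4.00 ≈ 4

4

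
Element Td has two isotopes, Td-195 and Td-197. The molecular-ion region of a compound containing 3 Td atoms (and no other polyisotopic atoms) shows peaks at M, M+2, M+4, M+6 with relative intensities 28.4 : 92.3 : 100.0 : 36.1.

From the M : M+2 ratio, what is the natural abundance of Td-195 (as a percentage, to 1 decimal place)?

If p is the fraction of Td that is Td-195, then I(M+2)/I(M) = [C(3,1)·p^2·(1−p)] / p^3 = 3·(1−p)/p = 92.3/28.4 = 3.2500
(1−p)/p = 3.2500/3 = 1.0833  ⇒  p = 1/(1 + 1.0833) = 0.4800
Td-195: 48.0%, Td-197: 52.0%.

48.0%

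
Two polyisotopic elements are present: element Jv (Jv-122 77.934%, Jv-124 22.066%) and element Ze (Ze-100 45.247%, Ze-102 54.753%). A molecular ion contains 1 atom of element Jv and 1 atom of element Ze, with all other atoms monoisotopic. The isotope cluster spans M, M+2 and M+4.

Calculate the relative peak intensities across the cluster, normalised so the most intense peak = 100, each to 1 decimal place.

Element Jv pattern (n=1): 0.77934 : 0.22066
Element Ze pattern (n=1): 0.45247 : 0.54753
Convolve the two distributions (both contribute in 2-u steps):
  M: 0.77934×0.45247 = 0.352628
  M+2: 0.77934×0.54753 + 0.22066×0.45247 = 0.526554
  M+4: 0.22066×0.54753 = 0.120818
Scale to base peak (0.526554) = 100: 67.0 : 100.0 : 22.9

67.0 : 100.0 : 22.9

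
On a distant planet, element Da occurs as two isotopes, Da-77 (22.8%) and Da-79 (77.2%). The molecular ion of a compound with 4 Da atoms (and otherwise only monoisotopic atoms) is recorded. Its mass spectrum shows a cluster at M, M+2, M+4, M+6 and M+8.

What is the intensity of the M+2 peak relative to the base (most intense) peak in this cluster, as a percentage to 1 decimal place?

Binomial terms of (0.228 + 0.772)^4: M 0.0027, M+2 0.0366, M+4 0.1859, M+6 0.4196, M+8 0.3552 → M+6 is the base peak.
P(M+6) = C(4,3) × 0.228^1 × 0.772^3 = 4 × 0.2280 × 0.46009965 = 0.419611 (base)
P(M+2) = C(4,1) × 0.228^3 × 0.772^1 = 4 × 0.01185235 × 0.7720 = 0.036600
Relative intensity = 0.036600 / 0.419611 × 100 = 8.7

8.7%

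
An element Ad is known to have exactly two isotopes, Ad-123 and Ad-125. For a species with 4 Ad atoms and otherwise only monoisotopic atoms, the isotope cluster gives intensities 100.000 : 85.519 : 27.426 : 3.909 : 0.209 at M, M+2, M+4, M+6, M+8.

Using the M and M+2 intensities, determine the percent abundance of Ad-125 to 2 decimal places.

If p is the fraction of Ad that is Ad-123, then I(M+2)/I(M) = [C(4,1)·p^3·(1−p)] / p^4 = 4·(1−p)/p = 85.519/100.000 = 0.8552
(1−p)/p = 0.8552/4 = 0.2138  ⇒  p = 1/(1 + 0.2138) = 0.8239
Ad-123: 82.39%, Ad-125: 17.61%.

17.61%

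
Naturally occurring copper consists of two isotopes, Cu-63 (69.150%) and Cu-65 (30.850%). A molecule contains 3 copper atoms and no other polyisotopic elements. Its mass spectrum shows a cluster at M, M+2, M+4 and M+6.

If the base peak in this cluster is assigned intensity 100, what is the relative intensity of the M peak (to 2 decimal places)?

Binomial terms of (0.69150 + 0.30850)^3: M 0.3307, M+2 0.4425, M+4 0.1974, M+6 0.0294 → M+2 is the base peak.
P(M+2) = C(3,1) × 0.69150^2 × 0.30850^1 = 3 × 0.47817225 × 0.3085 = 0.442548 (base)
P(M) = C(3,0) × 0.69150^3 × 0.30850^0 = 1 × 0.33065611 × 1.0000 = 0.330656
Relative intensity = 0.330656 / 0.442548 × 100 = 74.72

74.72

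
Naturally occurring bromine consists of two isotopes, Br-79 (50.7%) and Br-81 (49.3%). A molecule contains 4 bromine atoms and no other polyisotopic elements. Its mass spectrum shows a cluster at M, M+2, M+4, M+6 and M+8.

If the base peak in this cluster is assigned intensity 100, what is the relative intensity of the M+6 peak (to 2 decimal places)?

Term probabilities: M 0.0661, M+2 0.2570, M+4 0.3749, M+6 0.2430, M+8 0.0591. Base peak = M+4.
P(M+4) = C(4,2) × 0.507^2 × 0.493^2 = 6 × 0.257049 × 0.243049 = 0.374853 (base)
P(M+6) = C(4,3) × 0.507^1 × 0.493^3 = 4 × 0.5070 × 0.11982316 = 0.243001
Relative intensity = 0.243001 / 0.374853 × 100 = 64.83

64.83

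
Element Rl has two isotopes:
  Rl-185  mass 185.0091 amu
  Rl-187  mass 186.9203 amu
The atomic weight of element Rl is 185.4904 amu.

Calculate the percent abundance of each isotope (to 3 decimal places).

Rl-185: 74.817%, Rl-187: 25.183%

Writing the weighted mean with unknown fraction x of Rl-185:
185.0091·x + 186.9203·(1 − x) = 185.4904
(185.0091 − 186.9203)·x = 185.4904 − 186.9203
x = -1.4299 / -1.9112 = 0.74817 → 74.817% Rl-185, 25.183% Rl-187.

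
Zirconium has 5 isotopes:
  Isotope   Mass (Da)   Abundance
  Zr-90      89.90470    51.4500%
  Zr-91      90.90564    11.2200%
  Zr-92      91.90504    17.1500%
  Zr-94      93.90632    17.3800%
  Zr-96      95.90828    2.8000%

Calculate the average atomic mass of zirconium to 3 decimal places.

Average mass = Σ (abundance × isotope mass) = 0.514500 × 89.90470 + 0.112200 × 90.90564 + 0.171500 × 91.90504 + 0.173800 × 93.90632 + 0.028000 × 95.90828
= 46.255968 + 10.199613 + 15.761714 + 16.320918 + 2.685432 = 91.223645 Da

91.224 Da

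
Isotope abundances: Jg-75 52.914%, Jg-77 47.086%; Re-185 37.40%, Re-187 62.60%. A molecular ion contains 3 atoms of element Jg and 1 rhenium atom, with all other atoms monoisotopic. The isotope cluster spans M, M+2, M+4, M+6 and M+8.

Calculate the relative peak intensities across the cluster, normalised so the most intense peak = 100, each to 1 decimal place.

14.6 : 63.5 : 100.0 : 68.4 : 17.2

Element Jg pattern (n=3): 0.14815345 : 0.39550706 : 0.35194552 : 0.10439397
Rhenium pattern (n=1): 0.3740 : 0.6260
Convolve the two distributions (both contribute in 2-u steps):
  M: 0.14815345×0.3740 = 0.055409
  M+2: 0.14815345×0.6260 + 0.39550706×0.3740 = 0.240664
  M+4: 0.39550706×0.6260 + 0.35194552×0.3740 = 0.379215
  M+6: 0.35194552×0.6260 + 0.10439397×0.3740 = 0.259361
  M+8: 0.10439397×0.6260 = 0.065351
Scale to base peak (0.379215) = 100: 14.6 : 63.5 : 100.0 : 68.4 : 17.2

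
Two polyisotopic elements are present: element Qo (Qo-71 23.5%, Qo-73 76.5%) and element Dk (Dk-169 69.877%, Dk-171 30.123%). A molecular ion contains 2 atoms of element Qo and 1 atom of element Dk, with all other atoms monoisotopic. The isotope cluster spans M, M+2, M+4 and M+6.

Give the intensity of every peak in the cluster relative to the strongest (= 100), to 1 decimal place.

Element Qo pattern (n=2): 0.055225 : 0.35955 : 0.585225
Element Dk pattern (n=1): 0.69877 : 0.30123
Convolve the two distributions (both contribute in 2-u steps):
  M: 0.055225×0.69877 = 0.038590
  M+2: 0.055225×0.30123 + 0.35955×0.69877 = 0.267878
  M+4: 0.35955×0.30123 + 0.585225×0.69877 = 0.517245
  M+6: 0.585225×0.30123 = 0.176287
Scale to base peak (0.517245) = 100: 7.5 : 51.8 : 100.0 : 34.1

7.5 : 51.8 : 100.0 : 34.1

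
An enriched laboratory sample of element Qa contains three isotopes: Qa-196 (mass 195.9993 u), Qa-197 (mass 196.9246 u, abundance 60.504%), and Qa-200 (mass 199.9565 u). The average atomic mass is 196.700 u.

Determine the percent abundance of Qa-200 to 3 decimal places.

Let x and y be the fractions of Qa-196 and Qa-200. Then x + y = 1 − 0.60504 = 0.39496 and 195.9993x + 199.9565y = 196.700 − 0.60504×196.9246 = 77.552740016.
Substituting: 195.9993x + 199.9565(0.39496 − x) = 77.552740016
(195.9993 − 199.9565)x = -1.422079224  ⇒  x = 0.35937, y = 0.03559
Qa-196: 35.937%, Qa-200: 3.559%.

3.559%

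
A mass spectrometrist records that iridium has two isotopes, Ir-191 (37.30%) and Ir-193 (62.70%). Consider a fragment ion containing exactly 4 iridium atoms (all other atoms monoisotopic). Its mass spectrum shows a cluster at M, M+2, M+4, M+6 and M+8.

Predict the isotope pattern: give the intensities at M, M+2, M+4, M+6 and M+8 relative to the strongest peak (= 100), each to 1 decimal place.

5.3 : 35.4 : 89.2 : 100.0 : 42.0

The 4 Ir atoms are independent, so intensities follow the terms of (0.3730 + 0.6270)^4.
P(M) = 0.3730^4 = 0.019357
P(M+2) = 4 × 0.3730^3 × 0.6270^1 = 0.130153
P(M+4) = 6 × 0.3730^2 × 0.6270^2 = 0.328174
P(M+6) = 4 × 0.3730^1 × 0.6270^3 = 0.367766
P(M+8) = 0.6270^4 = 0.154550
The M+6 peak is largest (0.367766); scaling to 100 gives 5.3 : 35.4 : 89.2 : 100.0 : 42.0.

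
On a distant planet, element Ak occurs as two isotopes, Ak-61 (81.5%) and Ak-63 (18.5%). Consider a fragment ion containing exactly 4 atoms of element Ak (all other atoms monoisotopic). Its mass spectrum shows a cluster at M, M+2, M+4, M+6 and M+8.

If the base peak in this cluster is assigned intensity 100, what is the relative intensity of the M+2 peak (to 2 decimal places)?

Binomial terms of (0.815 + 0.185)^4: M 0.4412, M+2 0.4006, M+4 0.1364, M+6 0.0206, M+8 0.0012 → M is the base peak.
P(M) = C(4,0) × 0.815^4 × 0.185^0 = 1 × 0.44119485 × 1.0000 = 0.441195 (base)
P(M+2) = C(4,1) × 0.815^3 × 0.185^1 = 4 × 0.54134337 × 0.1850 = 0.400594
Relative intensity = 0.400594 / 0.441195 × 100 = 90.80

90.80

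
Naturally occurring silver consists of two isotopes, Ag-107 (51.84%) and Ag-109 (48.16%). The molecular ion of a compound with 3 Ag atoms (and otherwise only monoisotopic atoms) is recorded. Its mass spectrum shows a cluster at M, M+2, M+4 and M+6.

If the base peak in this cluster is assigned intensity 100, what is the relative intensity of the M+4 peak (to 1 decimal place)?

Term probabilities: M 0.1393, M+2 0.3883, M+4 0.3607, M+6 0.1117. Base peak = M+2.
P(M+2) = C(3,1) × 0.5184^2 × 0.4816^1 = 3 × 0.26873856 × 0.4816 = 0.388273 (base)
P(M+4) = C(3,2) × 0.5184^1 × 0.4816^2 = 3 × 0.5184 × 0.23193856 = 0.360711
Relative intensity = 0.360711 / 0.388273 × 100 = 92.9

92.9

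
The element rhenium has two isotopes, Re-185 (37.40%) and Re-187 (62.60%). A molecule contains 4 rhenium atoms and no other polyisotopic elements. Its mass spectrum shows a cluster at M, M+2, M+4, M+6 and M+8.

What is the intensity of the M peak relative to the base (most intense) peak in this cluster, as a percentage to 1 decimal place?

5.3%

(0.3740 + 0.6260)^4 gives M 0.0196, M+2 0.1310, M+4 0.3289, M+6 0.3670, M+8 0.1536; the largest is M+6.
P(M+6) = C(4,3) × 0.3740^1 × 0.6260^3 = 4 × 0.3740 × 0.24531438 = 0.366990 (base)
P(M) = C(4,0) × 0.3740^4 × 0.6260^0 = 1 × 0.0195653 × 1.0000 = 0.019565
Relative intensity = 0.019565 / 0.366990 × 100 = 5.3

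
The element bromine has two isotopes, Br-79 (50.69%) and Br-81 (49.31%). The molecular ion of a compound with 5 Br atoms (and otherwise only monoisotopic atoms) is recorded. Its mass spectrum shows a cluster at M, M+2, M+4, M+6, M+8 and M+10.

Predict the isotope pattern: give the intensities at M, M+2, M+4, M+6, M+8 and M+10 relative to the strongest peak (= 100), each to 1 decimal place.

10.6 : 51.4 : 100.0 : 97.3 : 47.3 : 9.2

Expanding (0.5069 + 0.4931)^5:
P(M) = 0.5069^5 = 0.033467
P(M+2) = 5 × 0.5069^4 × 0.4931^1 = 0.162777
P(M+4) = 10 × 0.5069^3 × 0.4931^2 = 0.316692
P(M+6) = 10 × 0.5069^2 × 0.4931^3 = 0.308070
P(M+8) = 5 × 0.5069^1 × 0.4931^4 = 0.149842
P(M+10) = 0.4931^5 = 0.029152
The M+4 peak is largest (0.316692); scaling to 100 gives 10.6 : 51.4 : 100.0 : 97.3 : 47.3 : 9.2.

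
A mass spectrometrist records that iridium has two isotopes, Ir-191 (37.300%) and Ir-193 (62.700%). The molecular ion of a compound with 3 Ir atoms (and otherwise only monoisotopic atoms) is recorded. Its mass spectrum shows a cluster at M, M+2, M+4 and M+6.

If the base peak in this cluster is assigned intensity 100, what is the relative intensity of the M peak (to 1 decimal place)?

11.8

Binomial terms of (0.37300 + 0.62700)^3: M 0.0519, M+2 0.2617, M+4 0.4399, M+6 0.2465 → M+4 is the base peak.
P(M+4) = C(3,2) × 0.37300^1 × 0.62700^2 = 3 × 0.3730 × 0.393129 = 0.439911 (base)
P(M) = C(3,0) × 0.37300^3 × 0.62700^0 = 1 × 0.05189512 × 1.0000 = 0.051895
Relative intensity = 0.051895 / 0.439911 × 100 = 11.8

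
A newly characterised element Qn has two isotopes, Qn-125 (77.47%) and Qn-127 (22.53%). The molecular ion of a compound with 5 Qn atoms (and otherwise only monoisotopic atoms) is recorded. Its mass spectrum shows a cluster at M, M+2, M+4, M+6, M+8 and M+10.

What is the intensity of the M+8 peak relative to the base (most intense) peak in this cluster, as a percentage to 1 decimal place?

Term probabilities: M 0.2790, M+2 0.4058, M+4 0.2360, M+6 0.0686, M+8 0.0100, M+10 0.0006. Base peak = M+2.
P(M+2) = C(5,1) × 0.7747^4 × 0.2253^1 = 5 × 0.36019213 × 0.2253 = 0.405756 (base)
P(M+8) = C(5,4) × 0.7747^1 × 0.2253^4 = 5 × 0.7747 × 0.00257659 = 0.009980
Relative intensity = 0.009980 / 0.405756 × 100 = 2.5

2.5%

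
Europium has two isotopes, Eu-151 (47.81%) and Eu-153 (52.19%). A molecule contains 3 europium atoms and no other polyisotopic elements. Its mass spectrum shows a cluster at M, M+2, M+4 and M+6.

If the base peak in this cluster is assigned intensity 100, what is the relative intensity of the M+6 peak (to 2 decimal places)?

(0.4781 + 0.5219)^3 gives M 0.1093, M+2 0.3579, M+4 0.3907, M+6 0.1422; the largest is M+4.
P(M+4) = C(3,2) × 0.4781^1 × 0.5219^2 = 3 × 0.4781 × 0.27237961 = 0.390674 (base)
P(M+6) = C(3,3) × 0.4781^0 × 0.5219^3 = 1 × 1.0000 × 0.14215492 = 0.142155
Relative intensity = 0.142155 / 0.390674 × 100 = 36.39

36.39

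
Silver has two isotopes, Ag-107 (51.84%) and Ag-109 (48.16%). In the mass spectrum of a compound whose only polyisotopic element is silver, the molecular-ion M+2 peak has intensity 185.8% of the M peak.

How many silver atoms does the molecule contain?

2

The M+2/M ratio from n Ag atoms is n · q/p = n · 0.4816/0.5184.
n = 1.858 × 0.5184/0.4816 = 2.00 ≈ 2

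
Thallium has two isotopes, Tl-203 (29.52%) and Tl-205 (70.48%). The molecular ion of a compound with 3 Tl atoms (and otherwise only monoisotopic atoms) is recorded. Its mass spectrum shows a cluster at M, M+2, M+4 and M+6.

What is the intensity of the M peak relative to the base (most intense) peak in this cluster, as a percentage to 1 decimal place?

5.8%

Term probabilities: M 0.0257, M+2 0.1843, M+4 0.4399, M+6 0.3501. Base peak = M+4.
P(M+4) = C(3,2) × 0.2952^1 × 0.7048^2 = 3 × 0.2952 × 0.49674304 = 0.439916 (base)
P(M) = C(3,0) × 0.2952^3 × 0.7048^0 = 1 × 0.02572463 × 1.0000 = 0.025725
Relative intensity = 0.025725 / 0.439916 × 100 = 5.8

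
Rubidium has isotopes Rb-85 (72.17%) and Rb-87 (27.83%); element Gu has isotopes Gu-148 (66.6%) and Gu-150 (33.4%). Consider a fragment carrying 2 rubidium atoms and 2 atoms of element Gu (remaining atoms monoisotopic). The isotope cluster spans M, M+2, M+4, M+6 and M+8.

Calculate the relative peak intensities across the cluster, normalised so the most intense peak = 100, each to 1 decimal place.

Rubidium pattern (n=2): 0.52085089 : 0.40169822 : 0.07745089
Element Gu pattern (n=2): 0.443556 : 0.444888 : 0.111556
Convolve the two distributions (both contribute in 2-u steps):
  M: 0.52085089×0.443556 = 0.231027
  M+2: 0.52085089×0.444888 + 0.40169822×0.443556 = 0.409896
  M+4: 0.52085089×0.111556 + 0.40169822×0.444888 + 0.07745089×0.443556 = 0.271169
  M+6: 0.40169822×0.111556 + 0.07745089×0.444888 = 0.079269
  M+8: 0.07745089×0.111556 = 0.008640
Scale to base peak (0.409896) = 100: 56.4 : 100.0 : 66.2 : 19.3 : 2.1

56.4 : 100.0 : 66.2 : 19.3 : 2.1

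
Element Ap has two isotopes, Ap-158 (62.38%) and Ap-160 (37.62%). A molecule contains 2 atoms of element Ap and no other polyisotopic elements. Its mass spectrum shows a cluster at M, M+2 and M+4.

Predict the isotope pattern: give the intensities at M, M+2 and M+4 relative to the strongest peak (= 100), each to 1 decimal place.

The 2 Ap atoms are independent, so intensities follow the terms of (0.6238 + 0.3762)^2.
P(M) = 0.6238^2 = 0.389126
P(M+2) = 2 × 0.6238^1 × 0.3762^1 = 0.469347
P(M+4) = 0.3762^2 = 0.141526
The M+2 peak is largest (0.469347); scaling to 100 gives 82.9 : 100.0 : 30.2.

82.9 : 100.0 : 30.2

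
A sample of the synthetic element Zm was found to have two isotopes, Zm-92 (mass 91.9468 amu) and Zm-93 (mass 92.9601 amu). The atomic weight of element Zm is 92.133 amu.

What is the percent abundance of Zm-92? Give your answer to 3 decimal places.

81.624%

Writing the weighted mean with unknown fraction x of Zm-92:
91.9468·x + 92.9601·(1 − x) = 92.133
(91.9468 − 92.9601)·x = 92.133 − 92.9601
x = -0.8271 / -1.0133 = 0.81624 → 81.624% Zm-92, 18.376% Zm-93.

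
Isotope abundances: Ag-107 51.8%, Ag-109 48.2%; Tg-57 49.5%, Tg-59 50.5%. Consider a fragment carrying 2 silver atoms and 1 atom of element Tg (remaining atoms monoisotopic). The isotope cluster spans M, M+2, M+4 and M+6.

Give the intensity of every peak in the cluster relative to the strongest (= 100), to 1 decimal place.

Silver pattern (n=2): 0.268324 : 0.499352 : 0.232324
Element Tg pattern (n=1): 0.4950 : 0.5050
Convolve the two distributions (both contribute in 2-u steps):
  M: 0.268324×0.4950 = 0.132820
  M+2: 0.268324×0.5050 + 0.499352×0.4950 = 0.382683
  M+4: 0.499352×0.5050 + 0.232324×0.4950 = 0.367173
  M+6: 0.232324×0.5050 = 0.117324
Scale to base peak (0.382683) = 100: 34.7 : 100.0 : 95.9 : 30.7

34.7 : 100.0 : 95.9 : 30.7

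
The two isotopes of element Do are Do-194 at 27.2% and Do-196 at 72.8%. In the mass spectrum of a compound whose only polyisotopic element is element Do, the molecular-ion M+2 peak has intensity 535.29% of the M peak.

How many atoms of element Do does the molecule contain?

With n Do atoms, P(M+2)/P(M) = C(n,1)·p^(n−1)q / p^n = n·q/p = n · 0.728/0.272.
n = 5.3529 × 0.272/0.728 = 2.00 ≈ 2

2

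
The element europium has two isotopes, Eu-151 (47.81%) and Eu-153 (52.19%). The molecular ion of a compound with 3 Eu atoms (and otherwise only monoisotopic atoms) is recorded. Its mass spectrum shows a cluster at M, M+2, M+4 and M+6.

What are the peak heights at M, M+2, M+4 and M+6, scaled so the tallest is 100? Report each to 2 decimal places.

27.97 : 91.61 : 100.00 : 36.39

Expanding (0.4781 + 0.5219)^3:
P(M) = 0.4781^3 = 0.109284
P(M+2) = 3 × 0.4781^2 × 0.5219^1 = 0.357887
P(M+4) = 3 × 0.4781^1 × 0.5219^2 = 0.390674
P(M+6) = 0.5219^3 = 0.142155
The M+4 peak is largest (0.390674); scaling to 100 gives 27.97 : 91.61 : 100.00 : 36.39.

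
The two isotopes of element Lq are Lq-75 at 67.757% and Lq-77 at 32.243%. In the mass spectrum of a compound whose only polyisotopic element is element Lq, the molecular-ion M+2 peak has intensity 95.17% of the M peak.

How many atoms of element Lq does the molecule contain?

2

For n independent Lq atoms, I(M+2)/I(M) = n · (abundance Lq-77) / (abundance Lq-75) = n · 0.32243/0.67757.
n = 0.9517 × 0.67757/0.32243 = 2.00 ≈ 2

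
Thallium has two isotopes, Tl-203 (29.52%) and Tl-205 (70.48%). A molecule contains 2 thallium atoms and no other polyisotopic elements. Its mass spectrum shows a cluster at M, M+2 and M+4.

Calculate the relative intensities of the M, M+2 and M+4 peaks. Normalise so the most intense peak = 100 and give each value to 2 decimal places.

17.54 : 83.77 : 100.00

The 2 Tl atoms are independent, so intensities follow the terms of (0.2952 + 0.7048)^2.
P(M) = 0.2952^2 = 0.087143
P(M+2) = 2 × 0.2952^1 × 0.7048^1 = 0.416114
P(M+4) = 0.7048^2 = 0.496743
The M+4 peak is largest (0.496743); scaling to 100 gives 17.54 : 83.77 : 100.00.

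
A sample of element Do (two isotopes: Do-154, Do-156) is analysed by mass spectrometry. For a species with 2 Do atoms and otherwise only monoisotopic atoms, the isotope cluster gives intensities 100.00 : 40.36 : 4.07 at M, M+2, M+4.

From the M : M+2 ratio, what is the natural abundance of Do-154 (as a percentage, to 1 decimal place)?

83.2%

Write p for the Do-154 fraction. I(M+2)/I(M) = [C(2,1)·p^1·(1−p)] / p^2 = 2·(1−p)/p = 40.36/100.00 = 0.4036
(1−p)/p = 0.4036/2 = 0.2018  ⇒  p = 1/(1 + 0.2018) = 0.8321
Do-154: 83.2%, Do-156: 16.8%.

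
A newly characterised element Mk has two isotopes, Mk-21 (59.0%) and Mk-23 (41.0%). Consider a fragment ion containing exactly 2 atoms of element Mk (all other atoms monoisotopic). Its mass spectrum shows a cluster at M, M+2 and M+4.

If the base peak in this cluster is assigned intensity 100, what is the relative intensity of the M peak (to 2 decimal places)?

Term probabilities: M 0.3481, M+2 0.4838, M+4 0.1681. Base peak = M+2.
P(M+2) = C(2,1) × 0.590^1 × 0.410^1 = 2 × 0.5900 × 0.4100 = 0.483800 (base)
P(M) = C(2,0) × 0.590^2 × 0.410^0 = 1 × 0.3481 × 1.0000 = 0.348100
Relative intensity = 0.348100 / 0.483800 × 100 = 71.95

71.95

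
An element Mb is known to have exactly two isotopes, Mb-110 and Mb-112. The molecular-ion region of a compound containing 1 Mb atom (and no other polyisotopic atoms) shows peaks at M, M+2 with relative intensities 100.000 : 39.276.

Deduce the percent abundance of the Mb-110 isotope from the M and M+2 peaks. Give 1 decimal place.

71.8%

Write p for the Mb-110 fraction. I(M+2)/I(M) = [C(1,1)·p^0·(1−p)] / p^1 = 1·(1−p)/p = 39.276/100.000 = 0.3928
(1−p)/p = 0.3928/1 = 0.3928  ⇒  p = 1/(1 + 0.3928) = 0.7180
Mb-110: 71.8%, Mb-112: 28.2%.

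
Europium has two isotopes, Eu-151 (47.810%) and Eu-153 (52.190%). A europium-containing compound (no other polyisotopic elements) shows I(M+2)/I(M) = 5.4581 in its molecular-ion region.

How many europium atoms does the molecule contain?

5

For n independent Eu atoms, I(M+2)/I(M) = n · (abundance Eu-153) / (abundance Eu-151) = n · 0.52190/0.47810.
n = 5.4581 × 0.47810/0.52190 = 5.00 ≈ 5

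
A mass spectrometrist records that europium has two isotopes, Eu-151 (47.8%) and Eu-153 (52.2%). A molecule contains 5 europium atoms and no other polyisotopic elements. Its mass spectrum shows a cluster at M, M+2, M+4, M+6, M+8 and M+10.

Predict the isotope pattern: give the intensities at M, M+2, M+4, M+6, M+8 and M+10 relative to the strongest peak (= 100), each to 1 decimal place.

Expanding (0.478 + 0.522)^5:
P(M) = 0.478^5 = 0.024954
P(M+2) = 5 × 0.478^4 × 0.522^1 = 0.136255
P(M+4) = 10 × 0.478^3 × 0.522^2 = 0.297594
P(M+6) = 10 × 0.478^2 × 0.522^3 = 0.324988
P(M+8) = 5 × 0.478^1 × 0.522^4 = 0.177452
P(M+10) = 0.522^5 = 0.038757
The M+6 peak is largest (0.324988); scaling to 100 gives 7.7 : 41.9 : 91.6 : 100.0 : 54.6 : 11.9.

7.7 : 41.9 : 91.6 : 100.0 : 54.6 : 11.9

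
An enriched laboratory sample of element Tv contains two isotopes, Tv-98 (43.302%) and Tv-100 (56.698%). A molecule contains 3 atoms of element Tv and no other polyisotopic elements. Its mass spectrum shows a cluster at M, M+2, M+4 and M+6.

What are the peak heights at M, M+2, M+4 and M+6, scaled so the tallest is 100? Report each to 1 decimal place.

Expanding (0.43302 + 0.56698)^3:
P(M) = 0.43302^3 = 0.081194
P(M+2) = 3 × 0.43302^2 × 0.56698^1 = 0.318937
P(M+4) = 3 × 0.43302^1 × 0.56698^2 = 0.417604
P(M+6) = 0.56698^3 = 0.182265
The M+4 peak is largest (0.417604); scaling to 100 gives 19.4 : 76.4 : 100.0 : 43.6.

19.4 : 76.4 : 100.0 : 43.6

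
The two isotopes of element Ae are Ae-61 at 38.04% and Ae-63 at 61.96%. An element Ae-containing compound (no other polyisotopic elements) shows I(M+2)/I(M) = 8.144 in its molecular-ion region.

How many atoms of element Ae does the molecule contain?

5

The M+2/M ratio from n Ae atoms is n · q/p = n · 0.6196/0.3804.
n = 8.144 × 0.3804/0.6196 = 5.00 ≈ 5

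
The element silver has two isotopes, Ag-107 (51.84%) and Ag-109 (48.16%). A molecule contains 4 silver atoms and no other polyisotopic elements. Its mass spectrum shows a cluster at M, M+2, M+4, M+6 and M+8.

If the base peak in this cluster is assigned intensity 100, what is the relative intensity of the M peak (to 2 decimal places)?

Term probabilities: M 0.0722, M+2 0.2684, M+4 0.3740, M+6 0.2316, M+8 0.0538. Base peak = M+4.
P(M+4) = C(4,2) × 0.5184^2 × 0.4816^2 = 6 × 0.26873856 × 0.23193856 = 0.373985 (base)
P(M) = C(4,0) × 0.5184^4 × 0.4816^0 = 1 × 0.07222041 × 1.0000 = 0.072220
Relative intensity = 0.072220 / 0.373985 × 100 = 19.31

19.31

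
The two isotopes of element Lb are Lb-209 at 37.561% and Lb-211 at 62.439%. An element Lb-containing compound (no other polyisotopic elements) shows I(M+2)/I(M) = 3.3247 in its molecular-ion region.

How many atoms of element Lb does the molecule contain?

2

The M+2/M ratio from n Lb atoms is n · q/p = n · 0.62439/0.37561.
n = 3.3247 × 0.37561/0.62439 = 2.00 ≈ 2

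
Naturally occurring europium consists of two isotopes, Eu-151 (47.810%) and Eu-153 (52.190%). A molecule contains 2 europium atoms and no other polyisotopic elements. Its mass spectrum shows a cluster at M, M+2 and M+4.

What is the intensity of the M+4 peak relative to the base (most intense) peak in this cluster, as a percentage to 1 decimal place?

(0.47810 + 0.52190)^2 gives M 0.2286, M+2 0.4990, M+4 0.2724; the largest is M+2.
P(M+2) = C(2,1) × 0.47810^1 × 0.52190^1 = 2 × 0.4781 × 0.5219 = 0.499041 (base)
P(M+4) = C(2,2) × 0.47810^0 × 0.52190^2 = 1 × 1.0000 × 0.27237961 = 0.272380
Relative intensity = 0.272380 / 0.499041 × 100 = 54.6

54.6%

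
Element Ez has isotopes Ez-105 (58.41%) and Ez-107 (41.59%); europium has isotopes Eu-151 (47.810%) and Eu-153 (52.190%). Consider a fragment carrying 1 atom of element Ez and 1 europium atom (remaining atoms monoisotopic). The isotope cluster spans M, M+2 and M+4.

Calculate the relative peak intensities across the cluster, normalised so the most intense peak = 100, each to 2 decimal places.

55.44 : 100.00 : 43.09

Element Ez pattern (n=1): 0.5841 : 0.4159
Europium pattern (n=1): 0.4781 : 0.5219
Convolve the two distributions (both contribute in 2-u steps):
  M: 0.5841×0.4781 = 0.279258
  M+2: 0.5841×0.5219 + 0.4159×0.4781 = 0.503684
  M+4: 0.4159×0.5219 = 0.217058
Scale to base peak (0.503684) = 100: 55.44 : 100.00 : 43.09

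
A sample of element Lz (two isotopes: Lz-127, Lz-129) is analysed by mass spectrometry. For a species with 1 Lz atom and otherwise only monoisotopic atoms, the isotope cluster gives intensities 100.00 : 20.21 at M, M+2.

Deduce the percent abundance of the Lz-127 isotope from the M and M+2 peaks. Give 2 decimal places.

Let p = fractional abundance of Lz-127. I(M+2)/I(M) = [C(1,1)·p^0·(1−p)] / p^1 = 1·(1−p)/p = 20.21/100.00 = 0.2021
(1−p)/p = 0.2021/1 = 0.2021  ⇒  p = 1/(1 + 0.2021) = 0.8319
Lz-127: 83.19%, Lz-129: 16.81%.

83.19%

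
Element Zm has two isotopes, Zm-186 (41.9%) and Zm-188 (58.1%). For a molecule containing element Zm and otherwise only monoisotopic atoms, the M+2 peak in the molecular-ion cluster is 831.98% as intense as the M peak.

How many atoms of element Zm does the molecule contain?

6

For n independent Zm atoms, I(M+2)/I(M) = n · (abundance Zm-188) / (abundance Zm-186) = n · 0.581/0.419.
n = 8.3198 × 0.419/0.581 = 6.00 ≈ 6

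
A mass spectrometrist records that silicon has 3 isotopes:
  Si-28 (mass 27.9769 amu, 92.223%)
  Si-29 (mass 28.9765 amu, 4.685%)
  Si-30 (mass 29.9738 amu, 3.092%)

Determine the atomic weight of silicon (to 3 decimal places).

28.085 amu

Ar = Σ fᵢ·mᵢ = 0.92223 × 27.9769 + 0.04685 × 28.9765 + 0.03092 × 29.9738
= 25.80114 + 1.35755 + 0.92679 = 28.08548 amu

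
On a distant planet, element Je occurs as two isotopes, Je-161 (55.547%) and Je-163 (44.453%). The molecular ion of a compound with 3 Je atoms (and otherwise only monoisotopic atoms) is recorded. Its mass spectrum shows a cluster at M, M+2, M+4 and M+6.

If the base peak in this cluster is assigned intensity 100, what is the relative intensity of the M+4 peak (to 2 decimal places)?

80.03

Term probabilities: M 0.1714, M+2 0.4115, M+4 0.3293, M+6 0.0878. Base peak = M+2.
P(M+2) = C(3,1) × 0.55547^2 × 0.44453^1 = 3 × 0.30854692 × 0.44453 = 0.411475 (base)
P(M+4) = C(3,2) × 0.55547^1 × 0.44453^2 = 3 × 0.55547 × 0.19760692 = 0.329294
Relative intensity = 0.329294 / 0.411475 × 100 = 80.03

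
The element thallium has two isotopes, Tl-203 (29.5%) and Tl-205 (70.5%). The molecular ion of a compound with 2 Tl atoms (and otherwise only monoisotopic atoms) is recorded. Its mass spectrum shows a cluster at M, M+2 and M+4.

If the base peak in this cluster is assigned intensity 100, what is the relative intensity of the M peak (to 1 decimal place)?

17.5

(0.295 + 0.705)^2 gives M 0.0870, M+2 0.4160, M+4 0.4970; the largest is M+4.
P(M+4) = C(2,2) × 0.295^0 × 0.705^2 = 1 × 1.0000 × 0.497025 = 0.497025 (base)
P(M) = C(2,0) × 0.295^2 × 0.705^0 = 1 × 0.087025 × 1.0000 = 0.087025
Relative intensity = 0.087025 / 0.497025 × 100 = 17.5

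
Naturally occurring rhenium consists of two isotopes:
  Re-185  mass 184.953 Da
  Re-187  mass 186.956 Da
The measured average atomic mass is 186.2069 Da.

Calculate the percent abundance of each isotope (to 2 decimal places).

With x = fraction of Re-185 (so Re-187 is 1 − x):
184.953·x + 186.956·(1 − x) = 186.2069
(184.953 − 186.956)·x = 186.2069 − 186.956
x = -0.7491 / -2.003 = 0.37399 → 37.40% Re-185, 62.60% Re-187.

Re-185: 37.40%, Re-187: 62.60%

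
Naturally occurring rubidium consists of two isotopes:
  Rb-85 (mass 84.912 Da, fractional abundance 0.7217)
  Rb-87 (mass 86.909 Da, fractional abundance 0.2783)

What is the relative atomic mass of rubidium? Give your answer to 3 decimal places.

The abundance-weighted mean is 0.7217 × 84.912 + 0.2783 × 86.909
= 61.2810 + 24.1868 = 85.4678 Da

85.468 Da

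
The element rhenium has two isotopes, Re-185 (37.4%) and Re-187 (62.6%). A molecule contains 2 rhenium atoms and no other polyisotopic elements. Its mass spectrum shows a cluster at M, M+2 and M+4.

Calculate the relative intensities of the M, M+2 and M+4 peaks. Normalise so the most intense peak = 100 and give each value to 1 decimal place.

Expanding (0.374 + 0.626)^2:
P(M) = 0.374^2 = 0.139876
P(M+2) = 2 × 0.374^1 × 0.626^1 = 0.468248
P(M+4) = 0.626^2 = 0.391876
The M+2 peak is largest (0.468248); scaling to 100 gives 29.9 : 100.0 : 83.7.

29.9 : 100.0 : 83.7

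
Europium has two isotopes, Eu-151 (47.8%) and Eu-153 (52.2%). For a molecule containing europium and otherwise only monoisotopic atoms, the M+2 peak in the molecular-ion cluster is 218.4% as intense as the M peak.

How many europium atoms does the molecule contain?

For n independent Eu atoms, I(M+2)/I(M) = n · (abundance Eu-153) / (abundance Eu-151) = n · 0.522/0.478.
n = 2.184 × 0.478/0.522 = 2.00 ≈ 2

2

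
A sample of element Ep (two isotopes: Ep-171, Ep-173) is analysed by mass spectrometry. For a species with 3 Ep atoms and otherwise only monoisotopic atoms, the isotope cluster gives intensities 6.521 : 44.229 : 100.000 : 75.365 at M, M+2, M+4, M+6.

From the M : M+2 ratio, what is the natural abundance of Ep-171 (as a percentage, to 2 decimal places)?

Write p for the Ep-171 fraction. I(M+2)/I(M) = [C(3,1)·p^2·(1−p)] / p^3 = 3·(1−p)/p = 44.229/6.521 = 6.7825
(1−p)/p = 6.7825/3 = 2.2608  ⇒  p = 1/(1 + 2.2608) = 0.3067
Ep-171: 30.67%, Ep-173: 69.33%.

30.67%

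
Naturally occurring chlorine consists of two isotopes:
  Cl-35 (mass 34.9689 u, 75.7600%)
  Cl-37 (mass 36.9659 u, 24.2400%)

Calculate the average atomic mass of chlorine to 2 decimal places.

The abundance-weighted mean is 0.757600 × 34.9689 + 0.242400 × 36.9659
= 26.49244 + 8.96053 = 35.45297 u

35.45 u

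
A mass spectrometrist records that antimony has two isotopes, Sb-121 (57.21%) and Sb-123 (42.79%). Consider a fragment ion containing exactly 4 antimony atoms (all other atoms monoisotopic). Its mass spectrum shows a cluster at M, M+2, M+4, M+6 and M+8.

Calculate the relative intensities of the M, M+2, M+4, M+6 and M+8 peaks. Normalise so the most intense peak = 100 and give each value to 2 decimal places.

Each Sb atom is independently Sb-121 (p = 0.5721) or Sb-123 (q = 0.4279); the cluster is the binomial expansion (p + q)^4.
P(M) = 0.5721^4 = 0.107124
P(M+2) = 4 × 0.5721^3 × 0.4279^1 = 0.320493
P(M+4) = 6 × 0.5721^2 × 0.4279^2 = 0.359567
P(M+6) = 4 × 0.5721^1 × 0.4279^3 = 0.179291
P(M+8) = 0.4279^4 = 0.033525
The M+4 peak is largest (0.359567); scaling to 100 gives 29.79 : 89.13 : 100.00 : 49.86 : 9.32.

29.79 : 89.13 : 100.00 : 49.86 : 9.32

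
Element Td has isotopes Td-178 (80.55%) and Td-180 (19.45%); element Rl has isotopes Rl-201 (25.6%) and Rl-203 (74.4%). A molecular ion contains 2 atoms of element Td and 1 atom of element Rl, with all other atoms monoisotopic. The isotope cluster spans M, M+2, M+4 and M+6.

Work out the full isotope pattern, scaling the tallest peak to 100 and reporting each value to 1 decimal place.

29.5 : 100.0 : 43.1 : 5.0

Element Td pattern (n=2): 0.64883025 : 0.3133395 : 0.03783025
Element Rl pattern (n=1): 0.2560 : 0.7440
Convolve the two distributions (both contribute in 2-u steps):
  M: 0.64883025×0.2560 = 0.166101
  M+2: 0.64883025×0.7440 + 0.3133395×0.2560 = 0.562945
  M+4: 0.3133395×0.7440 + 0.03783025×0.2560 = 0.242809
  M+6: 0.03783025×0.7440 = 0.028146
Scale to base peak (0.562945) = 100: 29.5 : 100.0 : 43.1 : 5.0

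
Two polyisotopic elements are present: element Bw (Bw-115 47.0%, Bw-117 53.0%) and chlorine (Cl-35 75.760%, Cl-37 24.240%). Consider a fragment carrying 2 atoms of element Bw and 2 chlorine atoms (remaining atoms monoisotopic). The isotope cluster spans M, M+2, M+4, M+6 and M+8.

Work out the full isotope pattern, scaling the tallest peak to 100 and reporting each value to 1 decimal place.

34.5 : 100.0 : 97.3 : 36.1 : 4.5

Element Bw pattern (n=2): 0.2209 : 0.4982 : 0.2809
Chlorine pattern (n=2): 0.57395776 : 0.36728448 : 0.05875776
Convolve the two distributions (both contribute in 2-u steps):
  M: 0.2209×0.57395776 = 0.126787
  M+2: 0.2209×0.36728448 + 0.4982×0.57395776 = 0.367079
  M+4: 0.2209×0.05875776 + 0.4982×0.36728448 + 0.2809×0.57395776 = 0.357185
  M+6: 0.4982×0.05875776 + 0.2809×0.36728448 = 0.132443
  M+8: 0.2809×0.05875776 = 0.016505
Scale to base peak (0.367079) = 100: 34.5 : 100.0 : 97.3 : 36.1 : 4.5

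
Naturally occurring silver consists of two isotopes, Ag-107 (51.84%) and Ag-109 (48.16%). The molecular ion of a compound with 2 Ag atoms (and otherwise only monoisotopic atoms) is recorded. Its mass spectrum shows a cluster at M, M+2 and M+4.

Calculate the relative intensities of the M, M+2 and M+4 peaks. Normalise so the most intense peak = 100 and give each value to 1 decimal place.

Each Ag atom is independently Ag-107 (p = 0.5184) or Ag-109 (q = 0.4816); the cluster is the binomial expansion (p + q)^2.
P(M) = 0.5184^2 = 0.268739
P(M+2) = 2 × 0.5184^1 × 0.4816^1 = 0.499323
P(M+4) = 0.4816^2 = 0.231939
The M+2 peak is largest (0.499323); scaling to 100 gives 53.8 : 100.0 : 46.5.

53.8 : 100.0 : 46.5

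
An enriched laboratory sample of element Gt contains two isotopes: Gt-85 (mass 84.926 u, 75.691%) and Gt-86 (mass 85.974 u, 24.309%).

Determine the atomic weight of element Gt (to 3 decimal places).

85.181 u

Weight each isotope mass by its fractional abundance: 0.75691 × 84.926 + 0.24309 × 85.974
= 64.2813 + 20.8994 = 85.1807 u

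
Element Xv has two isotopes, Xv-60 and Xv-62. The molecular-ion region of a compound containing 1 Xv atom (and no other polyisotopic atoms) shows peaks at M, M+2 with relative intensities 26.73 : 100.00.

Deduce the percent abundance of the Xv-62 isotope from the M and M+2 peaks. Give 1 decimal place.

Let p = fractional abundance of Xv-60. I(M+2)/I(M) = [C(1,1)·p^0·(1−p)] / p^1 = 1·(1−p)/p = 100.00/26.73 = 3.7411
(1−p)/p = 3.7411/1 = 3.7411  ⇒  p = 1/(1 + 3.7411) = 0.2109
Xv-60: 21.1%, Xv-62: 78.9%.

78.9%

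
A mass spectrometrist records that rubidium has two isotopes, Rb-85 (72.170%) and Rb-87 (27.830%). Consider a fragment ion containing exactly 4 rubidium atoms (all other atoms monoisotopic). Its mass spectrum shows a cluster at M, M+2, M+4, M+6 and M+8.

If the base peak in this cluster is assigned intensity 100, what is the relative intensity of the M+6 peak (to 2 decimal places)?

14.87

Term probabilities: M 0.2713, M+2 0.4184, M+4 0.2420, M+6 0.0622, M+8 0.0060. Base peak = M+2.
P(M+2) = C(4,1) × 0.72170^3 × 0.27830^1 = 4 × 0.37589809 × 0.2783 = 0.418450 (base)
P(M+6) = C(4,3) × 0.72170^1 × 0.27830^3 = 4 × 0.7217 × 0.02155458 = 0.062224
Relative intensity = 0.062224 / 0.418450 × 100 = 14.87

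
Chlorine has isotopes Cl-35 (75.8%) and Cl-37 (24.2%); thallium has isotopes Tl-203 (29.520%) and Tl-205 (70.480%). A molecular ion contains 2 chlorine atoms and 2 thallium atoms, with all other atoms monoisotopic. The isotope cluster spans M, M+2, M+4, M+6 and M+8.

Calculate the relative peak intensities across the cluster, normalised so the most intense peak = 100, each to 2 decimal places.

11.30 : 61.16 : 100.00 : 46.62 : 6.56

Chlorine pattern (n=2): 0.574564 : 0.366872 : 0.058564
Thallium pattern (n=2): 0.08714304 : 0.41611392 : 0.49674304
Convolve the two distributions (both contribute in 2-u steps):
  M: 0.574564×0.08714304 = 0.050069
  M+2: 0.574564×0.41611392 + 0.366872×0.08714304 = 0.271054
  M+4: 0.574564×0.49674304 + 0.366872×0.41611392 + 0.058564×0.08714304 = 0.443175
  M+6: 0.366872×0.49674304 + 0.058564×0.41611392 = 0.206610
  M+8: 0.058564×0.49674304 = 0.029091
Scale to base peak (0.443175) = 100: 11.30 : 61.16 : 100.00 : 46.62 : 6.56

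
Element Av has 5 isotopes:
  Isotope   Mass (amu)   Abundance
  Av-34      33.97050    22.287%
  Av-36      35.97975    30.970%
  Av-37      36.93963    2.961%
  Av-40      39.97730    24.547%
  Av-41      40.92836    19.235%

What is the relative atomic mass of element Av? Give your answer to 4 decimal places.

37.4935 amu

The abundance-weighted mean is 0.22287 × 33.97050 + 0.30970 × 35.97975 + 0.02961 × 36.93963 + 0.24547 × 39.97730 + 0.19235 × 40.92836
= 7.571005 + 11.142929 + 1.093782 + 9.813228 + 7.872570 = 37.493514 amu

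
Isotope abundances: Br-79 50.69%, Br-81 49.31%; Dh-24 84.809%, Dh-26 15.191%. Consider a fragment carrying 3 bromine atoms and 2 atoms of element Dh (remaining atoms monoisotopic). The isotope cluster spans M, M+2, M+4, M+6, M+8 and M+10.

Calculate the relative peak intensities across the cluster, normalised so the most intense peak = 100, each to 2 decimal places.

25.53 : 83.66 : 100.00 : 51.86 : 10.75 : 0.75

Bromine pattern (n=3): 0.13024674 : 0.3801026 : 0.36975457 : 0.11989609
Element Dh pattern (n=2): 0.71925665 : 0.2576667 : 0.02307665
Convolve the two distributions (both contribute in 2-u steps):
  M: 0.13024674×0.71925665 = 0.093681
  M+2: 0.13024674×0.2576667 + 0.3801026×0.71925665 = 0.306952
  M+4: 0.13024674×0.02307665 + 0.3801026×0.2576667 + 0.36975457×0.71925665 = 0.366894
  M+6: 0.3801026×0.02307665 + 0.36975457×0.2576667 + 0.11989609×0.71925665 = 0.190281
  M+8: 0.36975457×0.02307665 + 0.11989609×0.2576667 = 0.039426
  M+10: 0.11989609×0.02307665 = 0.002767
Scale to base peak (0.366894) = 100: 25.53 : 83.66 : 100.00 : 51.86 : 10.75 : 0.75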